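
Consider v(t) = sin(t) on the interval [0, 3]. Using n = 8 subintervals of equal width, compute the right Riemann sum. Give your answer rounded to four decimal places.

1.9931

Δt = (3 − 0)/8 = 0.375.
Right endpoints: 0.375, 0.75, 1.125, 1.5, 1.875, 2.25, 2.625, 3.
v(0.375) ≈ 0.3663, v(0.75) ≈ 0.6816, v(1.125) ≈ 0.9023, v(1.5) ≈ 0.9975, v(1.875) ≈ 0.9541, v(2.25) ≈ 0.7781, v(2.625) ≈ 0.4939, v(3) ≈ 0.1411.
Sum = Δt · [v(0.375) + v(0.75) + v(1.125) + ...].
Sum ≈ 1.9931.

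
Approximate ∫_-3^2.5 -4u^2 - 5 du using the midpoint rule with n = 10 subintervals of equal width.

Δu = (2.5 − (-3))/10 = 0.55.
Midpoints: -2.725, -2.175, -1.625, -1.075, -0.525, 0.025, 0.575, 1.125, 1.675, 2.225.
f(-2.725) = -34.7025, f(-2.175) = -23.9225, f(-1.625) = -15.5625, f(-1.075) = -9.6225, f(-0.525) = -6.1025, f(0.025) = -5.0025, f(0.575) = -6.3225, f(1.125) = -10.0625, f(1.675) = -16.2225, f(2.225) = -24.8025.
Sum = Δu · [f(-2.725) + f(-2.175) + f(-1.625) + ...].
Sum = -83.77875.

-83.77875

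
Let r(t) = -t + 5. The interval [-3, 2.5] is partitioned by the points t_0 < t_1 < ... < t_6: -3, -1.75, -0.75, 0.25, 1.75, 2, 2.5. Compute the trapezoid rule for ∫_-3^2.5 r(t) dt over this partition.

Subinterval widths: 1.25, 1, 1, 1.5, 0.25, 0.5.
r(-3) = 8, r(-1.75) = 6.75, r(-0.75) = 5.75, r(0.25) = 4.75, r(1.75) = 3.25, r(2) = 3, r(2.5) = 2.5.
On each subinterval the trapezoid contributes (Δt_i/2)·[r(t_{i-1}) + r(t_i)].
Sum = 28.875.

28.875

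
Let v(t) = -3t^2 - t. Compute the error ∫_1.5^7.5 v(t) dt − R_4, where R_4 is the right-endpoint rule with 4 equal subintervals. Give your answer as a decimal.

132.75

Exact integral: ∫_1.5^7.5 v(t) dt = -445.5.
R_4 = -578.25.
Error = -445.5 − (-578.25) = 132.75.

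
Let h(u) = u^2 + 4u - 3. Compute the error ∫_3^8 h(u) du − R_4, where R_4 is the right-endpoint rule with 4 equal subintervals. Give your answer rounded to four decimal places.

Exact integral: ∫_3^8 h(u) du ≈ 256.666667.
R_4 = 304.84375.
Error ≈ 256.666667 − 304.84375 ≈ -48.1771.

-48.1771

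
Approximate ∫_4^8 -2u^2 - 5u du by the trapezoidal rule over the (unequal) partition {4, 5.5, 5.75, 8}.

Subinterval widths: 1.5, 0.25, 2.25.
f(4) = -52, f(5.5) = -88, f(5.75) = -94.875, f(8) = -168.
On each subinterval the trapezoid contributes (Δu_i/2)·[f(u_{i-1}) + f(u_i)].
Sum = -423.59375.

-423.59375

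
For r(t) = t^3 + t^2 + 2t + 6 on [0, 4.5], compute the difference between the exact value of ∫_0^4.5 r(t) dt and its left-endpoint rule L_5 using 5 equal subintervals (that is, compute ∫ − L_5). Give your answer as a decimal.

Exact integral: ∫_0^4.5 r(t) dt = 180.140625.
L_5 = 130.68.
Error = 180.140625 − 130.68 = 49.460625.

49.460625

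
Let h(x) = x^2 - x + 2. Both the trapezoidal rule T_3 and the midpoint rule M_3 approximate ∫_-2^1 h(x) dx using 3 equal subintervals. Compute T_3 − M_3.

0.75

T_3 = 11.
M_3 = 10.25.
T_3 − M_3 = 0.75.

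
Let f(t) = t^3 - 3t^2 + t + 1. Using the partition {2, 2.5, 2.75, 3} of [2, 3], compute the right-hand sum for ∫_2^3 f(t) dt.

1.65234375

Subinterval widths: 0.5, 0.25, 0.25.
Right endpoints: 2.5, 2.75, 3.
f(2.5) = 0.375, f(2.75) = 1.859375, f(3) = 4.
Sum = Σ Δt_i · f(t_i).
Sum = 1.65234375.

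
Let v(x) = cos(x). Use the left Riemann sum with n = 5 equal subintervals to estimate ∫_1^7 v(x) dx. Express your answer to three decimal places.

-0.290

Δx = (7 − 1)/5 = 1.2.
Left endpoints: 1, 2.2, 3.4, 4.6, 5.8.
v(1) ≈ 0.540, v(2.2) ≈ -0.589, v(3.4) ≈ -0.967, v(4.6) ≈ -0.112, v(5.8) ≈ 0.886.
Sum = Δx · [v(1) + v(2.2) + v(3.4) + v(4.6) + v(5.8)].
Sum ≈ -0.290.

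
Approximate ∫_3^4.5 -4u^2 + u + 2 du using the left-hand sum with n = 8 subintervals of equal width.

Δu = (4.5 − 3)/8 = 0.1875.
Left endpoints: 3, 3.1875, 3.375, 3.5625, 3.75, 3.9375, 4.125, 4.3125.
f(3) = -31, f(3.1875) = -35.453125, f(3.375) = -40.1875, f(3.5625) = -45.203125, f(3.75) = -50.5, f(3.9375) = -56.078125, f(4.125) = -61.9375, f(4.3125) = -68.078125.
Sum = Δu · [f(3) + f(3.1875) + f(3.375) + ...].
Sum = -72.83203125.

-72.83203125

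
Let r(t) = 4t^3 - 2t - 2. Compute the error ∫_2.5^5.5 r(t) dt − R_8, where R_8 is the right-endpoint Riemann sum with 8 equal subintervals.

-115.3125

Exact integral: ∫_2.5^5.5 r(t) dt = 846.
R_8 = 961.3125.
Error = 846 − 961.3125 = -115.3125.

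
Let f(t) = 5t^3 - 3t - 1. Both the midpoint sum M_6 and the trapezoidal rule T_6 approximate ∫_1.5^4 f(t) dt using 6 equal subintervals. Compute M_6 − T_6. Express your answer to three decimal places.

-4.476

M_6 ≈ 289.05490.
T_6 ≈ 293.53082.
M_6 − T_6 ≈ -4.476.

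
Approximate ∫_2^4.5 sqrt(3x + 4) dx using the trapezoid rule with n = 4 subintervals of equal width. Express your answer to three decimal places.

9.237

Δx = (4.5 − 2)/4 = 0.625.
f(2) ≈ 3.162, f(2.625) ≈ 3.446, f(3.25) ≈ 3.708, f(3.875) ≈ 3.953, f(4.5) ≈ 4.183.
T_4 = (Δx/2)·[f(x_0) + 2f(x_1) + 2f(x_2) + 2f(x_3) + f(x_4)].
Sum ≈ 9.237.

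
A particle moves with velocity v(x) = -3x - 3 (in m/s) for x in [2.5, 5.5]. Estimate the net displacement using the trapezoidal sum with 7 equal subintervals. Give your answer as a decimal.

-45

Δx = (5.5 − 2.5)/7 = 3/7.
v(2.5) = -10.5, v(41/14) = -165/14, v(47/14) = -183/14, v(53/14) = -201/14, v(59/14) = -219/14, v(65/14) = -237/14, v(71/14) = -255/14, v(5.5) = -19.5.
T_7 = (Δx/2)·[v(x_0) + 2v(x_1) + ... + 2v(x_{6}) + v(x_7)].
Sum = -45.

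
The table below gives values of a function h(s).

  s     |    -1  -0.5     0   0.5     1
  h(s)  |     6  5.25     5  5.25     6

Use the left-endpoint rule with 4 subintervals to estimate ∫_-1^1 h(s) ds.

10.75

Δs = 0.5.
Sum = 0.5·[6 + 5.25 + 5 + 5.25] = 10.75.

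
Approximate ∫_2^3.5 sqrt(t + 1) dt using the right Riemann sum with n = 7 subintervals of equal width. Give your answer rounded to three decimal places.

2.941

Δt = (3.5 − 2)/7 = 3/14.
Right endpoints: 31/14, 17/7, 37/14, 20/7, 43/14, 23/7, 3.5.
f(31/14) ≈ 1.793, f(17/7) ≈ 1.852, f(37/14) ≈ 1.909, f(20/7) ≈ 1.964, f(43/14) ≈ 2.018, f(23/7) ≈ 2.070, f(3.5) ≈ 2.121.
Sum = Δt · [f(31/14) + f(17/7) + f(37/14) + ...].
Sum ≈ 2.941.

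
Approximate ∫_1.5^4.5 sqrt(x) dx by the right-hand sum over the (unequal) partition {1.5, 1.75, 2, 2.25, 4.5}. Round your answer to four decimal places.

Subinterval widths: 0.25, 0.25, 0.25, 2.25.
Right endpoints: 1.75, 2, 2.25, 4.5.
f(1.75) ≈ 1.3229, f(2) ≈ 1.4142, f(2.25) ≈ 1.5000, f(4.5) ≈ 2.1213.
Sum = Σ Δx_i · f(x_i).
Sum ≈ 5.8322.

5.8322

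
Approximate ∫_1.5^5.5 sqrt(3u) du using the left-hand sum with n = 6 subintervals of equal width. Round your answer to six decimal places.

12.113398

Δu = (5.5 − 1.5)/6 = 2/3.
Left endpoints: 1.5, 13/6, 17/6, 3.5, 25/6, 29/6.
f(1.5) ≈ 2.121320, f(13/6) ≈ 2.549510, f(17/6) ≈ 2.915476, f(3.5) ≈ 3.240370, f(25/6) ≈ 3.535534, f(29/6) ≈ 3.807887.
Sum = Δu · [f(1.5) + f(13/6) + f(17/6) + ...].
Sum ≈ 12.113398.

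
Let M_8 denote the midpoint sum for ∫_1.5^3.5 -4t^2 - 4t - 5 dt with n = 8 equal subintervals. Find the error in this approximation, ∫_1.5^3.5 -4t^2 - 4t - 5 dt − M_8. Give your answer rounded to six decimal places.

Exact integral: ∫_1.5^3.5 f(t) dt ≈ -82.66666667.
M_8 = -82.625.
Error ≈ -82.66666667 − (-82.625) ≈ -0.041667.

-0.041667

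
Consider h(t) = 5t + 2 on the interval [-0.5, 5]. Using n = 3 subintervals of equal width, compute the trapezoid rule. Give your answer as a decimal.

72.875

Δt = (5 − (-0.5))/3 = 11/6.
h(-0.5) = -0.5, h(4/3) = 26/3, h(19/6) = 107/6, h(5) = 27.
T_3 = (Δt/2)·[h(t_0) + 2h(t_1) + 2h(t_2) + h(t_3)].
Sum = 72.875.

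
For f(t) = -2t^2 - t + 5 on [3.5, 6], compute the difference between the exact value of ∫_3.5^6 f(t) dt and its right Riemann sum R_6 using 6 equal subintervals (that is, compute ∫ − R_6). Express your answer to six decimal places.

10.561343

Exact integral: ∫_3.5^6 f(t) dt ≈ -114.79166667.
R_6 ≈ -125.35300926.
Error ≈ -114.79166667 − (-125.35300926) ≈ 10.561343.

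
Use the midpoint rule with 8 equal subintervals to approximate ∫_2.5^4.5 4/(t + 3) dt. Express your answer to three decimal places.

Δt = (4.5 − 2.5)/8 = 0.25.
Midpoints: 2.625, 2.875, 3.125, 3.375, 3.625, 3.875, 4.125, 4.375.
f(2.625) = 32/45, f(2.875) = 32/47, f(3.125) = 32/49, f(3.375) = 32/51, f(3.625) = 32/53, f(3.875) = 32/55, f(4.125) = 32/57, f(4.375) = 32/59.
Sum = Δt · [f(2.625) + f(2.875) + f(3.125) + ...].
Sum ≈ 1.240.

1.240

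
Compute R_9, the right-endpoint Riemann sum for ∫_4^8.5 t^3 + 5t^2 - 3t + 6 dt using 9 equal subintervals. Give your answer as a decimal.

Δt = (8.5 − 4)/9 = 0.5.
Right endpoints: 4.5, 5, 5.5, 6, 6.5, 7, 7.5, 8, 8.5.
f(4.5) = 184.875, f(5) = 241, f(5.5) = 307.125, f(6) = 384, f(6.5) = 472.375, f(7) = 573, f(7.5) = 686.625, f(8) = 814, f(8.5) = 955.875.
Sum = Δt · [f(4.5) + f(5) + f(5.5) + ...].
Sum = 2309.4375.

2309.4375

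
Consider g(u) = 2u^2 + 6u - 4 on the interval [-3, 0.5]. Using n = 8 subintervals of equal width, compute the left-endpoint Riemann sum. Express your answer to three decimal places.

Δu = (0.5 − (-3))/8 = 0.4375.
Left endpoints: -3, -2.5625, -2.125, -1.6875, -1.25, -0.8125, -0.375, 0.0625.
g(-3) = -4, g(-2.5625) = -6.2421875, g(-2.125) = -7.71875, g(-1.6875) = -8.4296875, g(-1.25) = -8.375, g(-0.8125) = -7.5546875, g(-0.375) = -5.96875, g(0.0625) = -3.6171875.
Sum = Δu · [g(-3) + g(-2.5625) + g(-2.125) + ...].
Sum ≈ -22.709.

-22.709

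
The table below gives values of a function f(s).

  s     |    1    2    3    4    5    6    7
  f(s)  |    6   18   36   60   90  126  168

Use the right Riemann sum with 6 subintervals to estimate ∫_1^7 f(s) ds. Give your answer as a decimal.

Δs = 1.
Sum = 1·[18 + 36 + 60 + 90 + 126 + 168] = 498.

498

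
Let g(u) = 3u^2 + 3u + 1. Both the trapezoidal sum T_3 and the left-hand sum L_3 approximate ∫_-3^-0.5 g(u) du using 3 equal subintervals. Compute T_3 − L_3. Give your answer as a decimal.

-7.8125

T_3 ≈ 17.11806.
L_3 ≈ 24.93056.
T_3 − L_3 = -7.8125.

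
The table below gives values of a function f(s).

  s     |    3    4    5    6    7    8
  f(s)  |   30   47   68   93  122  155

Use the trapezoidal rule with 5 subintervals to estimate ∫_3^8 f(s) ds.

Δs = 1.
T_5 = (1/2)·[30 + 2·47 + 2·68 + 2·93 + 2·122 + 155] = 422.5.

422.5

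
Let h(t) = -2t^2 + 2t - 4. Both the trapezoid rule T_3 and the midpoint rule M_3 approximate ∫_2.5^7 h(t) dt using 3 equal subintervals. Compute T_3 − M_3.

-5.0625

T_3 = -196.875.
M_3 = -191.8125.
T_3 − M_3 = -5.0625.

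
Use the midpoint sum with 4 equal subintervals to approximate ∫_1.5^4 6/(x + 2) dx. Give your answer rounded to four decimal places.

Δx = (4 − 1.5)/4 = 0.625.
Midpoints: 1.8125, 2.4375, 3.0625, 3.6875.
f(1.8125) = 96/61, f(2.4375) = 96/71, f(3.0625) = 32/27, f(3.6875) = 96/91.
Sum = Δx · [f(1.8125) + f(2.4375) + f(3.0625) + f(3.6875)].
Sum ≈ 3.2288.

3.2288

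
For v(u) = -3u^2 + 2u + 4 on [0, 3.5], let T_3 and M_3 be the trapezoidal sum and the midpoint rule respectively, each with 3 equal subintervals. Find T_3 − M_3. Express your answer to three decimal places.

-3.573

T_3 ≈ -19.00694.
M_3 ≈ -15.43403.
T_3 − M_3 ≈ -3.573.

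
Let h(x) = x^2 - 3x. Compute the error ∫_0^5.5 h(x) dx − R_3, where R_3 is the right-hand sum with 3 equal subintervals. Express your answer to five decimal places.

-15.68519

Exact integral: ∫_0^5.5 h(x) dx ≈ 10.0833333.
R_3 ≈ 25.7685185.
Error ≈ 10.0833333 − 25.7685185 ≈ -15.68519.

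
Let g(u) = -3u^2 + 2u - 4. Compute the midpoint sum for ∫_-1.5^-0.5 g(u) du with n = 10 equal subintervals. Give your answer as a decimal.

-9.2475

Δu = (-0.5 − (-1.5))/10 = 0.1.
Midpoints: -1.45, -1.35, -1.25, -1.15, -1.05, -0.95, -0.85, -0.75, -0.65, -0.55.
g(-1.45) = -13.2075, g(-1.35) = -12.1675, g(-1.25) = -11.1875, g(-1.15) = -10.2675, g(-1.05) = -9.4075, g(-0.95) = -8.6075, g(-0.85) = -7.8675, g(-0.75) = -7.1875, g(-0.65) = -6.5675, g(-0.55) = -6.0075.
Sum = Δu · [g(-1.45) + g(-1.35) + g(-1.25) + ...].
Sum = -9.2475.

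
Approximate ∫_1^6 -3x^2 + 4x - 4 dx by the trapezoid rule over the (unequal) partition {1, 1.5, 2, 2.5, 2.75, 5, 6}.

Subinterval widths: 0.5, 0.5, 0.5, 0.25, 2.25, 1.
f(1) = -3, f(1.5) = -4.75, f(2) = -8, f(2.5) = -12.75, f(2.75) = -15.6875, f(5) = -59, f(6) = -88.
On each subinterval the trapezoid contributes (Δx_i/2)·[f(x_{i-1}) + f(x_i)].
Sum = -171.390625.

-171.390625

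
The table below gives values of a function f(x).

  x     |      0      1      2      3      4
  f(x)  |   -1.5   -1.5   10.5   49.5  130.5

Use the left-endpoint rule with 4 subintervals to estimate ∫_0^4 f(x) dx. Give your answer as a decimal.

Δx = 1.
Sum = 1·[(-1.5) + (-1.5) + 10.5 + 49.5] = 57.

57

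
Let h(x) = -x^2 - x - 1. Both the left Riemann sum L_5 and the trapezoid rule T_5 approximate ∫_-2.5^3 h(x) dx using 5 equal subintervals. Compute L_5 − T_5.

L_5 = -17.655.
T_5 = -22.1925.
L_5 − T_5 = 4.5375.

4.5375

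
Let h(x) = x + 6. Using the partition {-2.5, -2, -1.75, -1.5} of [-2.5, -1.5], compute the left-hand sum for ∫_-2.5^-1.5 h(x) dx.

Subinterval widths: 0.5, 0.25, 0.25.
Left endpoints: -2.5, -2, -1.75.
h(-2.5) = 3.5, h(-2) = 4, h(-1.75) = 4.25.
Sum = Σ Δx_i · h(x_i).
Sum = 3.8125.

3.8125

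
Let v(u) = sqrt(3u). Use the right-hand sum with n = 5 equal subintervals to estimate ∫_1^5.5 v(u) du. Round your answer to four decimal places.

Δu = (5.5 − 1)/5 = 0.9.
Right endpoints: 1.9, 2.8, 3.7, 4.6, 5.5.
v(1.9) ≈ 2.3875, v(2.8) ≈ 2.8983, v(3.7) ≈ 3.3317, v(4.6) ≈ 3.7148, v(5.5) ≈ 4.0620.
Sum = Δu · [v(1.9) + v(2.8) + v(3.7) + v(4.6) + v(5.5)].
Sum ≈ 14.7548.

14.7548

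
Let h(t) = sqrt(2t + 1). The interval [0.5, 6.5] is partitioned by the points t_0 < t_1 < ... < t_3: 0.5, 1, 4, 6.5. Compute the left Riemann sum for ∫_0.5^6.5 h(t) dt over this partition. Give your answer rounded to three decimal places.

13.403

Subinterval widths: 0.5, 3, 2.5.
Left endpoints: 0.5, 1, 4.
h(0.5) ≈ 1.414, h(1) ≈ 1.732, h(4) ≈ 3.000.
Sum = Σ Δt_i · h(t_i).
Sum ≈ 13.403.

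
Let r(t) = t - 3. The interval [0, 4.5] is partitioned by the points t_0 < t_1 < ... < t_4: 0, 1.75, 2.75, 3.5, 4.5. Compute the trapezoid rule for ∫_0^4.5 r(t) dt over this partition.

Subinterval widths: 1.75, 1, 0.75, 1.
r(0) = -3, r(1.75) = -1.25, r(2.75) = -0.25, r(3.5) = 0.5, r(4.5) = 1.5.
On each subinterval the trapezoid contributes (Δt_i/2)·[r(t_{i-1}) + r(t_i)].
Sum = -3.375.

-3.375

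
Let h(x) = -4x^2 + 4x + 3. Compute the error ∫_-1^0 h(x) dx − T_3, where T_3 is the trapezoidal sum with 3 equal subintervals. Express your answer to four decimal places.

Exact integral: ∫_-1^0 h(x) dx ≈ -0.333333.
T_3 ≈ -0.407407.
Error ≈ -0.333333 − (-0.407407) ≈ 0.0741.

0.0741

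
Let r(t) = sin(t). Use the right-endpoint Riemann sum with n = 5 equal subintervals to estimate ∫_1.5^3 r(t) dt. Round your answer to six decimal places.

Δt = (3 − 1.5)/5 = 0.3.
Right endpoints: 1.8, 2.1, 2.4, 2.7, 3.
r(1.8) ≈ 0.973848, r(2.1) ≈ 0.863209, r(2.4) ≈ 0.675463, r(2.7) ≈ 0.427380, r(3) ≈ 0.141120.
Sum = Δt · [r(1.8) + r(2.1) + r(2.4) + r(2.7) + r(3)].
Sum ≈ 0.924306.

0.924306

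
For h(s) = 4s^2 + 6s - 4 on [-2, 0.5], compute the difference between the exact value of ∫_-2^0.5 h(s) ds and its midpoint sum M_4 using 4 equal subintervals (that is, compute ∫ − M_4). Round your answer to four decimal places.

Exact integral: ∫_-2^0.5 h(s) ds ≈ -10.416667.
M_4 = -10.7421875.
Error ≈ -10.416667 − (-10.7421875) ≈ 0.3255.

0.3255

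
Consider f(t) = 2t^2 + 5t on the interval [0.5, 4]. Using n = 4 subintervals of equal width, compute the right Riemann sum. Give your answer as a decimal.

104.2890625

Δt = (4 − 0.5)/4 = 0.875.
Right endpoints: 1.375, 2.25, 3.125, 4.
f(1.375) = 10.65625, f(2.25) = 21.375, f(3.125) = 35.15625, f(4) = 52.
Sum = Δt · [f(1.375) + f(2.25) + f(3.125) + f(4)].
Sum = 104.2890625.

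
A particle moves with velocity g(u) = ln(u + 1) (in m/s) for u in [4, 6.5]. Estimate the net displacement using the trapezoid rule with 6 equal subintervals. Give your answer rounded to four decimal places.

Δu = (6.5 − 4)/6 = 5/12.
g(4) ≈ 1.6094, g(53/12) ≈ 1.6895, g(29/6) ≈ 1.7636, g(5.25) ≈ 1.8326, g(17/3) ≈ 1.8971, g(73/12) ≈ 1.9577, g(6.5) ≈ 2.0149.
T_6 = (Δu/2)·[g(u_0) + 2g(u_1) + ... + 2g(u_{5}) + g(u_6)].
Sum ≈ 4.5636.

4.5636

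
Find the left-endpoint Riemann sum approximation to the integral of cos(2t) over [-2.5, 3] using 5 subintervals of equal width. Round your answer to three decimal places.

Δt = (3 − (-2.5))/5 = 1.1.
Left endpoints: -2.5, -1.4, -0.3, 0.8, 1.9.
f(-2.5) ≈ 0.284, f(-1.4) ≈ -0.942, f(-0.3) ≈ 0.825, f(0.8) ≈ -0.029, f(1.9) ≈ -0.791.
Sum = Δt · [f(-2.5) + f(-1.4) + f(-0.3) + f(0.8) + f(1.9)].
Sum ≈ -0.719.

-0.719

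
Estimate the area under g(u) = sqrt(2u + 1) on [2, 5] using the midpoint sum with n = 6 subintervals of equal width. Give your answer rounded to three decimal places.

Δu = (5 − 2)/6 = 0.5.
Midpoints: 2.25, 2.75, 3.25, 3.75, 4.25, 4.75.
g(2.25) ≈ 2.345, g(2.75) ≈ 2.550, g(3.25) ≈ 2.739, g(3.75) ≈ 2.915, g(4.25) ≈ 3.082, g(4.75) ≈ 3.240.
Sum = Δu · [g(2.25) + g(2.75) + g(3.25) + ...].
Sum ≈ 8.436.

8.436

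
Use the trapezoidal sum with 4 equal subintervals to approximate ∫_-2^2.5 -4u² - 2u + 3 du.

Δu = (2.5 − (-2))/4 = 1.125.
f(-2) = -9, f(-0.875) = 1.6875, f(0.25) = 2.25, f(1.375) = -7.3125, f(2.5) = -27.
T_4 = (Δu/2)·[f(u_0) + 2f(u_1) + 2f(u_2) + 2f(u_3) + f(u_4)].
Sum = -24.046875.

-24.046875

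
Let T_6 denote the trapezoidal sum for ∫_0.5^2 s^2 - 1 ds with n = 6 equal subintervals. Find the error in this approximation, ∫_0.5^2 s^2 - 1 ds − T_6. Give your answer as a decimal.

-0.015625

Exact integral: ∫_0.5^2 f(s) ds = 1.125.
T_6 = 1.140625.
Error = 1.125 − 1.140625 = -0.015625.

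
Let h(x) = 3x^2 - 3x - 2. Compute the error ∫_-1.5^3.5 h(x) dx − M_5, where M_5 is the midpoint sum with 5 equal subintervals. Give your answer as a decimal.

Exact integral: ∫_-1.5^3.5 h(x) dx = 21.25.
M_5 = 20.
Error = 21.25 − 20 = 1.25.

1.25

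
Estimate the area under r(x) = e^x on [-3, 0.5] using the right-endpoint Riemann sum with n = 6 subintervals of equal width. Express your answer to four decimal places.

Δx = (0.5 − (-3))/6 = 7/12.
Right endpoints: -29/12, -11/6, -1.25, -2/3, -1/12, 0.5.
r(-29/12) ≈ 0.0892, r(-11/6) ≈ 0.1599, r(-1.25) ≈ 0.2865, r(-2/3) ≈ 0.5134, r(-1/12) ≈ 0.9200, r(0.5) ≈ 1.6487.
Sum = Δx · [r(-29/12) + r(-11/6) + r(-1.25) + ...].
Sum ≈ 2.1104.

2.1104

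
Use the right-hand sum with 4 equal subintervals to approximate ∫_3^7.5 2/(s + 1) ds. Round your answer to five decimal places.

Δs = (7.5 − 3)/4 = 1.125.
Right endpoints: 4.125, 5.25, 6.375, 7.5.
f(4.125) = 16/41, f(5.25) = 0.32, f(6.375) = 16/59, f(7.5) = 4/17.
Sum = Δs · [f(4.125) + f(5.25) + f(6.375) + f(7.5)].
Sum ≈ 1.36882.

1.36882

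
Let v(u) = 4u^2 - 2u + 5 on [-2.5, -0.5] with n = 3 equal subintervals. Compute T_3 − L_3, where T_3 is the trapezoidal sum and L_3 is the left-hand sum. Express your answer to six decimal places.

-9.333333

T_3 ≈ 37.25925926.
L_3 ≈ 46.59259259.
T_3 − L_3 ≈ -9.333333.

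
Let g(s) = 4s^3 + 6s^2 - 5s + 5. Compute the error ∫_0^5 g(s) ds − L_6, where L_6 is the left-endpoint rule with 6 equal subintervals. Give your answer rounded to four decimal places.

239.5833

Exact integral: ∫_0^5 g(s) ds = 837.5.
L_6 ≈ 597.916667.
Error ≈ 837.5 − 597.916667 ≈ 239.5833.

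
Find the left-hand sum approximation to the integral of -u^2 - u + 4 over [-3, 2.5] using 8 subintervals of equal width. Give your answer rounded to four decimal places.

Δu = (2.5 − (-3))/8 = 0.6875.
Left endpoints: -3, -2.3125, -1.625, -0.9375, -0.25, 0.4375, 1.125, 1.8125.
f(-3) = -2, f(-2.3125) = 0.96484375, f(-1.625) = 2.984375, f(-0.9375) = 4.05859375, f(-0.25) = 4.1875, f(0.4375) = 3.37109375, f(1.125) = 1.609375, f(1.8125) = -1.09765625.
Sum = Δu · [f(-3) + f(-2.3125) + f(-1.625) + ...].
Sum ≈ 9.6787.

9.6787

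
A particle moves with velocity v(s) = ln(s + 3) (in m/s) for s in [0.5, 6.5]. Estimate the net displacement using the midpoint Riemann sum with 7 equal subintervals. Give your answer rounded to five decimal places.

Δs = (6.5 − 0.5)/7 = 6/7.
Midpoints: 13/14, 25/14, 37/14, 3.5, 61/14, 73/14, 85/14.
v(13/14) ≈ 1.36828, v(25/14) ≈ 1.56564, v(37/14) ≈ 1.73039, v(3.5) ≈ 1.87180, v(61/14) ≈ 1.99567, v(73/14) ≈ 2.10587, v(85/14) ≈ 2.20513.
Sum = Δs · [v(13/14) + v(25/14) + v(37/14) + ...].
Sum ≈ 11.00810.

11.00810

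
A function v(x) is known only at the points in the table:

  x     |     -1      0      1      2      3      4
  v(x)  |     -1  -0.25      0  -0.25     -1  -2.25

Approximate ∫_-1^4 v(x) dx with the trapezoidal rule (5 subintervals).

Δx = 1.
T_5 = (1/2)·[(-1) + 2·(-0.25) + 2·0 + 2·(-0.25) + 2·(-1) + (-2.25)] = -3.125.

-3.125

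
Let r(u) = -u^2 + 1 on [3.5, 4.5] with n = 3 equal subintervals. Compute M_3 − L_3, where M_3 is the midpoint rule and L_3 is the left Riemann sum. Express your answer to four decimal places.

M_3 ≈ -15.074074.
L_3 ≈ -13.768519.
M_3 − L_3 ≈ -1.3056.

-1.3056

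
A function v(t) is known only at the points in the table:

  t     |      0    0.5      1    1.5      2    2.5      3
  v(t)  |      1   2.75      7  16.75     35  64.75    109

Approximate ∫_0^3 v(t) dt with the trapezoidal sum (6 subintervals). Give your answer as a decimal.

Δt = 0.5.
T_6 = (0.5/2)·[1 + 2·2.75 + 2·7 + 2·16.75 + 2·35 + 2·64.75 + 109] = 90.625.

90.625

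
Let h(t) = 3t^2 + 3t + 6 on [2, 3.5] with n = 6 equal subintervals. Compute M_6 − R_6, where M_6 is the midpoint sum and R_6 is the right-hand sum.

M_6 = 56.2265625.
R_6 = 59.953125.
M_6 − R_6 = -3.7265625.

-3.7265625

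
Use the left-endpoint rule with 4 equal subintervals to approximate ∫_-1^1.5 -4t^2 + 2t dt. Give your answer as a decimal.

-5.234375

Δt = (1.5 − (-1))/4 = 0.625.
Left endpoints: -1, -0.375, 0.25, 0.875.
f(-1) = -6, f(-0.375) = -1.3125, f(0.25) = 0.25, f(0.875) = -1.3125.
Sum = Δt · [f(-1) + f(-0.375) + f(0.25) + f(0.875)].
Sum = -5.234375.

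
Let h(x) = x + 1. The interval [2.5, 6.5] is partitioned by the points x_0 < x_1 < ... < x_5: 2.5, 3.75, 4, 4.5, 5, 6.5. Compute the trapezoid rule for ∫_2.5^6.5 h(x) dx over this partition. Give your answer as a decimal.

22

Subinterval widths: 1.25, 0.25, 0.5, 0.5, 1.5.
h(2.5) = 3.5, h(3.75) = 4.75, h(4) = 5, h(4.5) = 5.5, h(5) = 6, h(6.5) = 7.5.
On each subinterval the trapezoid contributes (Δx_i/2)·[h(x_{i-1}) + h(x_i)].
Sum = 22.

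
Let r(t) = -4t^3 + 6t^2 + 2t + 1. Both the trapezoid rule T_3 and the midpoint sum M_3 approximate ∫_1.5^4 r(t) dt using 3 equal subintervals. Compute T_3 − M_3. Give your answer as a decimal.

T_3 = -121.25.
M_3 = -109.53125.
T_3 − M_3 = -11.71875.

-11.71875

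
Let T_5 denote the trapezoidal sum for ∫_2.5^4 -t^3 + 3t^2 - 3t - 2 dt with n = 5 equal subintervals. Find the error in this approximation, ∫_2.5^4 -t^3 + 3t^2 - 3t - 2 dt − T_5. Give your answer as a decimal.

Exact integral: ∫_2.5^4 f(t) dt = -23.484375.
T_5 = -23.63625.
Error = -23.484375 − (-23.63625) = 0.151875.

0.151875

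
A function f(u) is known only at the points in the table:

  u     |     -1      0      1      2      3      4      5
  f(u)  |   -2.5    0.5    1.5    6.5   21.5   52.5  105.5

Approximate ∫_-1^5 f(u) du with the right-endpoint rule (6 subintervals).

188

Δu = 1.
Sum = 1·[0.5 + 1.5 + 6.5 + 21.5 + 52.5 + 105.5] = 188.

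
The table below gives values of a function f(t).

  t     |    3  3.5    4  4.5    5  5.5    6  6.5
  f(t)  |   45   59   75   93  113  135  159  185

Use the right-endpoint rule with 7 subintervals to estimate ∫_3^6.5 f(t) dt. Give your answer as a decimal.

409.5

Δt = 0.5.
Sum = 0.5·[59 + 75 + 93 + 113 + 135 + 159 + 185] = 409.5.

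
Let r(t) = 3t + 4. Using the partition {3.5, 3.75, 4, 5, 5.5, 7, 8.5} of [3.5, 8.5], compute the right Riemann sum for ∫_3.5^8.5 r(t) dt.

118.8125

Subinterval widths: 0.25, 0.25, 1, 0.5, 1.5, 1.5.
Right endpoints: 3.75, 4, 5, 5.5, 7, 8.5.
r(3.75) = 15.25, r(4) = 16, r(5) = 19, r(5.5) = 20.5, r(7) = 25, r(8.5) = 29.5.
Sum = Σ Δt_i · r(t_i).
Sum = 118.8125.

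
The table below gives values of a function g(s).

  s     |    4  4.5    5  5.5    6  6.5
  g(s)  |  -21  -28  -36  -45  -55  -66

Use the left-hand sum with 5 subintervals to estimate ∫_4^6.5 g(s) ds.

Δs = 0.5.
Sum = 0.5·[(-21) + (-28) + (-36) + (-45) + (-55)] = -92.5.

-92.5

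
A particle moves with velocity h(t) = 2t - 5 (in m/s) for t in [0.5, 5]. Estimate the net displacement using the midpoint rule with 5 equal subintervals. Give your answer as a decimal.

Δt = (5 − 0.5)/5 = 0.9.
Midpoints: 0.95, 1.85, 2.75, 3.65, 4.55.
h(0.95) = -3.1, h(1.85) = -1.3, h(2.75) = 0.5, h(3.65) = 2.3, h(4.55) = 4.1.
Sum = Δt · [h(0.95) + h(1.85) + h(2.75) + h(3.65) + h(4.55)].
Sum = 2.25.

2.25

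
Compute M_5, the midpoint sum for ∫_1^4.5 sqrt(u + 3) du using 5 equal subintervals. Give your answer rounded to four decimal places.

8.3611

Δu = (4.5 − 1)/5 = 0.7.
Midpoints: 1.35, 2.05, 2.75, 3.45, 4.15.
f(1.35) ≈ 2.0857, f(2.05) ≈ 2.2472, f(2.75) ≈ 2.3979, f(3.45) ≈ 2.5397, f(4.15) ≈ 2.6739.
Sum = Δu · [f(1.35) + f(2.05) + f(2.75) + f(3.45) + f(4.15)].
Sum ≈ 8.3611.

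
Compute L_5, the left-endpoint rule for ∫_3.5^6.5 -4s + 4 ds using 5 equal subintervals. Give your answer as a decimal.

-44.4

Δs = (6.5 − 3.5)/5 = 0.6.
Left endpoints: 3.5, 4.1, 4.7, 5.3, 5.9.
f(3.5) = -10, f(4.1) = -12.4, f(4.7) = -14.8, f(5.3) = -17.2, f(5.9) = -19.6.
Sum = Δs · [f(3.5) + f(4.1) + f(4.7) + f(5.3) + f(5.9)].
Sum = -44.4.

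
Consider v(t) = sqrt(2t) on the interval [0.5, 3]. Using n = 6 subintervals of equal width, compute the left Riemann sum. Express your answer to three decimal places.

4.255

Δt = (3 − 0.5)/6 = 5/12.
Left endpoints: 0.5, 11/12, 4/3, 1.75, 13/6, 31/12.
v(0.5) ≈ 1.000, v(11/12) ≈ 1.354, v(4/3) ≈ 1.633, v(1.75) ≈ 1.871, v(13/6) ≈ 2.082, v(31/12) ≈ 2.273.
Sum = Δt · [v(0.5) + v(11/12) + v(4/3) + ...].
Sum ≈ 4.255.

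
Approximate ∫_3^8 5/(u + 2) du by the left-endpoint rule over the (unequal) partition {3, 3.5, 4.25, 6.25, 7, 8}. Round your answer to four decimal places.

Subinterval widths: 0.5, 0.75, 2, 0.75, 1.
Left endpoints: 3, 3.5, 4.25, 6.25, 7.
f(3) = 1, f(3.5) = 10/11, f(4.25) = 0.8, f(6.25) = 20/33, f(7) = 5/9.
Sum = Σ Δu_i · f(u_i).
Sum ≈ 3.7919.

3.7919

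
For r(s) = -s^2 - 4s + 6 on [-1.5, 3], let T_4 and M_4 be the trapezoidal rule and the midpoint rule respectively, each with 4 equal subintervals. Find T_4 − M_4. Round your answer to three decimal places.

-1.424

T_4 = 2.42578125.
M_4 ≈ 3.84961.
T_4 − M_4 ≈ -1.424.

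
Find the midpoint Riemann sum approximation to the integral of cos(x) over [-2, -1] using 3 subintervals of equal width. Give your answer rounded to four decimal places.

Δx = (-1 − (-2))/3 = 1/3.
Midpoints: -11/6, -1.5, -7/6.
f(-11/6) ≈ -0.2595, f(-1.5) ≈ 0.0707, f(-7/6) ≈ 0.3932.
Sum = Δx · [f(-11/6) + f(-1.5) + f(-7/6)].
Sum ≈ 0.0681.

0.0681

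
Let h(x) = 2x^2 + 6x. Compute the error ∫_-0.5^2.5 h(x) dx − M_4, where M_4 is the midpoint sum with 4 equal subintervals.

0.28125

Exact integral: ∫_-0.5^2.5 h(x) dx = 28.5.
M_4 = 28.21875.
Error = 28.5 − 28.21875 = 0.28125.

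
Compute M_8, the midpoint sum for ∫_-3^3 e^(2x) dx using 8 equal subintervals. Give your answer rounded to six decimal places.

183.973963

Δx = (3 − (-3))/8 = 0.75.
Midpoints: -2.625, -1.875, -1.125, -0.375, 0.375, 1.125, 1.875, 2.625.
f(-2.625) ≈ 0.005248, f(-1.875) ≈ 0.023518, f(-1.125) ≈ 0.105399, f(-0.375) ≈ 0.472367, f(0.375) ≈ 2.117000, f(1.125) ≈ 9.487736, f(1.875) ≈ 42.521082, f(2.625) ≈ 190.566268.
Sum = Δx · [f(-2.625) + f(-1.875) + f(-1.125) + ...].
Sum ≈ 183.973963.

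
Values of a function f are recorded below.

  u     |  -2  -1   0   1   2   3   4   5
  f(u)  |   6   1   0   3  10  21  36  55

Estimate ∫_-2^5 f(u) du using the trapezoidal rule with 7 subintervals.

101.5

Δu = 1.
T_7 = (1/2)·[6 + 2·1 + 2·0 + 2·3 + 2·10 + 2·21 + 2·36 + 55] = 101.5.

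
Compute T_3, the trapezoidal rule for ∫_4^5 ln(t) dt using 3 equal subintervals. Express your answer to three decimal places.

Δt = (5 − 4)/3 = 1/3.
f(4) ≈ 1.386, f(13/3) ≈ 1.466, f(14/3) ≈ 1.540, f(5) ≈ 1.609.
T_3 = (Δt/2)·[f(t_0) + 2f(t_1) + 2f(t_2) + f(t_3)].
Sum ≈ 1.502.

1.502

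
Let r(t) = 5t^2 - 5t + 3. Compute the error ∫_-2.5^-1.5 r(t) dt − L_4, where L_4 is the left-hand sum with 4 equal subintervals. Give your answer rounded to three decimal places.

-3.177

Exact integral: ∫_-2.5^-1.5 r(t) dt ≈ 33.41667.
L_4 = 36.59375.
Error ≈ 33.41667 − 36.59375 ≈ -3.177.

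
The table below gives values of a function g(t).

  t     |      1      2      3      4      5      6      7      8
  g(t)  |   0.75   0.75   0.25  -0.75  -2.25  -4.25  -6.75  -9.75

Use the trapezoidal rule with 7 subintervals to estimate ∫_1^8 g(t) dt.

-17.5

Δt = 1.
T_7 = (1/2)·[0.75 + 2·0.75 + 2·0.25 + 2·(-0.75) + 2·(-2.25) + 2·(-4.25) + 2·(-6.75) + (-9.75)] = -17.5.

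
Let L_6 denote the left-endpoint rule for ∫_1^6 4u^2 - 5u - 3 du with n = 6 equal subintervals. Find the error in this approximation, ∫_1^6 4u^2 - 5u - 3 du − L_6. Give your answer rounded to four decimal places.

Exact integral: ∫_1^6 f(u) du ≈ 184.166667.
L_6 ≈ 138.564815.
Error ≈ 184.166667 − 138.564815 ≈ 45.6019.

45.6019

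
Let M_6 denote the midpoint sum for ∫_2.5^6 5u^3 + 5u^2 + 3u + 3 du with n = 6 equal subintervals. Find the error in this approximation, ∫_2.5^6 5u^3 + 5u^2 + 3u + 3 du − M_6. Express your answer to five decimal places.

6.82328

Exact integral: ∫_2.5^6 f(u) du ≈ 1960.2552083.
M_6 ≈ 1953.4319300.
Error ≈ 1960.2552083 − 1953.4319300 ≈ 6.82328.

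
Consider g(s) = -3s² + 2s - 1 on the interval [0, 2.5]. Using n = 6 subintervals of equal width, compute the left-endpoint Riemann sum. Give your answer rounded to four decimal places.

Δs = (2.5 − 0)/6 = 5/12.
Left endpoints: 0, 5/12, 5/6, 1.25, 5/3, 25/12.
g(0) = -1, g(5/12) = -0.6875, g(5/6) = -17/12, g(1.25) = -3.1875, g(5/3) = -6, g(25/12) = -473/48.
Sum = Δs · [g(0) + g(5/12) + g(5/6) + ...].
Sum ≈ -9.2274.

-9.2274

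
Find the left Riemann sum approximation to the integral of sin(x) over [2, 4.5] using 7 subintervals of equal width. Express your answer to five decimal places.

0.13377

Δx = (4.5 − 2)/7 = 5/14.
Left endpoints: 2, 33/14, 19/7, 43/14, 24/7, 53/14, 29/7.
f(2) ≈ 0.90930, f(33/14) ≈ 0.70644, f(19/7) ≈ 0.41442, f(43/14) ≈ 0.07011, f(24/7) ≈ -0.28306, f(53/14) ≈ -0.60050, f(29/7) ≈ -0.84215.
Sum = Δx · [f(2) + f(33/14) + f(19/7) + ...].
Sum ≈ 0.13377.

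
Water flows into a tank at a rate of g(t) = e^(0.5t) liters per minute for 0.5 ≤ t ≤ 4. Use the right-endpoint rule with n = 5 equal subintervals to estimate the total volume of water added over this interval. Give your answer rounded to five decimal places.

14.47121

Δt = (4 − 0.5)/5 = 0.7.
Right endpoints: 1.2, 1.9, 2.6, 3.3, 4.
g(1.2) ≈ 1.82212, g(1.9) ≈ 2.58571, g(2.6) ≈ 3.66930, g(3.3) ≈ 5.20698, g(4) ≈ 7.38906.
Sum = Δt · [g(1.2) + g(1.9) + g(2.6) + g(3.3) + g(4)].
Sum ≈ 14.47121.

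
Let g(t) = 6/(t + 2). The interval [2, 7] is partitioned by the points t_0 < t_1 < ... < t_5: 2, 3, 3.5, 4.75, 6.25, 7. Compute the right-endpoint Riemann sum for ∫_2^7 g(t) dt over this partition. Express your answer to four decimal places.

Subinterval widths: 1, 0.5, 1.25, 1.5, 0.75.
Right endpoints: 3, 3.5, 4.75, 6.25, 7.
g(3) = 1.2, g(3.5) = 12/11, g(4.75) = 8/9, g(6.25) = 8/11, g(7) = 2/3.
Sum = Σ Δt_i · g(t_i).
Sum ≈ 4.4475.

4.4475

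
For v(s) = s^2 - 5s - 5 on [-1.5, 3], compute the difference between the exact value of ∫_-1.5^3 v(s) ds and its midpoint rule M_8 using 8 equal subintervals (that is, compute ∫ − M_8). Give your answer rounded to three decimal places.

Exact integral: ∫_-1.5^3 v(s) ds = -29.25.
M_8 ≈ -29.36865.
Error ≈ -29.25 − (-29.36865) ≈ 0.119.

0.119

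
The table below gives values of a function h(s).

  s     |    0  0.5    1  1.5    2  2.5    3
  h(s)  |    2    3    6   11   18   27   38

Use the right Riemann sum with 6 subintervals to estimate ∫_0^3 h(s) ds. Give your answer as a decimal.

51.5

Δs = 0.5.
Sum = 0.5·[3 + 6 + 11 + 18 + 27 + 38] = 51.5.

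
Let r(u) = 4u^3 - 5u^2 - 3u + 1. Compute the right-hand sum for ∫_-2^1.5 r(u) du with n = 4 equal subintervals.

-8.203125

Δu = (1.5 − (-2))/4 = 0.875.
Right endpoints: -1.125, -0.25, 0.625, 1.5.
r(-1.125) = -7.6484375, r(-0.25) = 1.375, r(0.625) = -1.8515625, r(1.5) = -1.25.
Sum = Δu · [r(-1.125) + r(-0.25) + r(0.625) + r(1.5)].
Sum = -8.203125.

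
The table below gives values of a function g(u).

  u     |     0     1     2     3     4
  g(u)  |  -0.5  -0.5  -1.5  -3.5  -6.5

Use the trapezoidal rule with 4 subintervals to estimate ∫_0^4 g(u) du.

Δu = 1.
T_4 = (1/2)·[(-0.5) + 2·(-0.5) + 2·(-1.5) + 2·(-3.5) + (-6.5)] = -9.

-9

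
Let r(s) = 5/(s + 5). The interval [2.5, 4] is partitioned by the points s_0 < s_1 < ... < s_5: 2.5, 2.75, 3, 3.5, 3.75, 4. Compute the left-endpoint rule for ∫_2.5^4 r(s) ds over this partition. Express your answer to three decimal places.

0.930

Subinterval widths: 0.25, 0.25, 0.5, 0.25, 0.25.
Left endpoints: 2.5, 2.75, 3, 3.5, 3.75.
r(2.5) = 2/3, r(2.75) = 20/31, r(3) = 0.625, r(3.5) = 10/17, r(3.75) = 4/7.
Sum = Σ Δs_i · r(s_i).
Sum ≈ 0.930.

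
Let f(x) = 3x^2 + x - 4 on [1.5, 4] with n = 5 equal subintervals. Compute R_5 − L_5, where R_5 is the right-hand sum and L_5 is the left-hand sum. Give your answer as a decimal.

R_5 = 68.75.
L_5 = 46.875.
R_5 − L_5 = 21.875.

21.875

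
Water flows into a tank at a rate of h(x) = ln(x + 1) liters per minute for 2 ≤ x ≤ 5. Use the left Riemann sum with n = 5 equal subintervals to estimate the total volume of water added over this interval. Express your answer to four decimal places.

4.2418

Δx = (5 − 2)/5 = 0.6.
Left endpoints: 2, 2.6, 3.2, 3.8, 4.4.
h(2) ≈ 1.0986, h(2.6) ≈ 1.2809, h(3.2) ≈ 1.4351, h(3.8) ≈ 1.5686, h(4.4) ≈ 1.6864.
Sum = Δx · [h(2) + h(2.6) + h(3.2) + h(3.8) + h(4.4)].
Sum ≈ 4.2418.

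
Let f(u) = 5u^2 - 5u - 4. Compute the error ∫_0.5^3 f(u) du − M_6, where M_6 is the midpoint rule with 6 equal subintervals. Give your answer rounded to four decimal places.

Exact integral: ∫_0.5^3 f(u) du ≈ 12.916667.
M_6 ≈ 12.735822.
Error ≈ 12.916667 − 12.735822 ≈ 0.1808.

0.1808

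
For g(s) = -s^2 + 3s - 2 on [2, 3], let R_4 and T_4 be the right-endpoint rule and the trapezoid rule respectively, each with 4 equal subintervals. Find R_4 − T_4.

R_4 = -1.09375.
T_4 = -0.84375.
R_4 − T_4 = -0.25.

-0.25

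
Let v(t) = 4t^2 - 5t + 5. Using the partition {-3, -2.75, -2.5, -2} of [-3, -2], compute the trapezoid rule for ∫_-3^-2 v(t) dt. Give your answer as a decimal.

Subinterval widths: 0.25, 0.25, 0.5.
v(-3) = 56, v(-2.75) = 49, v(-2.5) = 42.5, v(-2) = 31.
On each subinterval the trapezoid contributes (Δt_i/2)·[v(t_{i-1}) + v(t_i)].
Sum = 42.9375.

42.9375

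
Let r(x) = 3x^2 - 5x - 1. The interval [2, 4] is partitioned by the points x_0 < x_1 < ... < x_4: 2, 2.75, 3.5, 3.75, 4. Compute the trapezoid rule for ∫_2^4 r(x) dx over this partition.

Subinterval widths: 0.75, 0.75, 0.25, 0.25.
r(2) = 1, r(2.75) = 7.9375, r(3.5) = 18.25, r(3.75) = 22.4375, r(4) = 27.
On each subinterval the trapezoid contributes (Δx_i/2)·[r(x_{i-1}) + r(x_i)].
Sum = 24.4375.

24.4375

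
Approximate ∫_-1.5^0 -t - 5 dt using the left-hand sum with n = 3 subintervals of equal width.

-6

Δt = (0 − (-1.5))/3 = 0.5.
Left endpoints: -1.5, -1, -0.5.
f(-1.5) = -3.5, f(-1) = -4, f(-0.5) = -4.5.
Sum = Δt · [f(-1.5) + f(-1) + f(-0.5)].
Sum = -6.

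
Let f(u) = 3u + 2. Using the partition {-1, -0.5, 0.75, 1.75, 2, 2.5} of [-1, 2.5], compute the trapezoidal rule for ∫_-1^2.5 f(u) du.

14.875

Subinterval widths: 0.5, 1.25, 1, 0.25, 0.5.
f(-1) = -1, f(-0.5) = 0.5, f(0.75) = 4.25, f(1.75) = 7.25, f(2) = 8, f(2.5) = 9.5.
On each subinterval the trapezoid contributes (Δu_i/2)·[f(u_{i-1}) + f(u_i)].
Sum = 14.875.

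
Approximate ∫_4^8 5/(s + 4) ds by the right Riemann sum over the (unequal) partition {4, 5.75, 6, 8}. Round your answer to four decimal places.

Subinterval widths: 1.75, 0.25, 2.
Right endpoints: 5.75, 6, 8.
f(5.75) = 20/39, f(6) = 0.5, f(8) = 5/12.
Sum = Σ Δs_i · f(s_i).
Sum ≈ 1.8558.

1.8558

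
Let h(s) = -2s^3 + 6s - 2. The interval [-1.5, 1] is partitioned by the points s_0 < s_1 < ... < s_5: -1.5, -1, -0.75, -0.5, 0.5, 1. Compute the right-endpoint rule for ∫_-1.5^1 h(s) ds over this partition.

Subinterval widths: 0.5, 0.25, 0.25, 1, 0.5.
Right endpoints: -1, -0.75, -0.5, 0.5, 1.
h(-1) = -6, h(-0.75) = -5.65625, h(-0.5) = -4.75, h(0.5) = 0.75, h(1) = 2.
Sum = Σ Δs_i · h(s_i).
Sum = -3.8515625.

-3.8515625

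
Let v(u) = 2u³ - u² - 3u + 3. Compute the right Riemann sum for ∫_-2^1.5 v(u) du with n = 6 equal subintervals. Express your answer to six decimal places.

Δu = (1.5 − (-2))/6 = 7/12.
Right endpoints: -17/12, -5/6, -0.25, 1/3, 11/12, 1.5.
v(-17/12) = -383/864, v(-5/6) = 197/54, v(-0.25) = 3.65625, v(1/3) = 53/27, v(11/12) = 821/864, v(1.5) = 3.
Sum = Δu · [v(-17/12) + v(-5/6) + v(-0.25) + ...].
Sum ≈ 7.451678.

7.451678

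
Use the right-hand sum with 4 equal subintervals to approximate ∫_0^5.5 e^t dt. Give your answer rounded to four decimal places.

448.4665

Δt = (5.5 − 0)/4 = 1.375.
Right endpoints: 1.375, 2.75, 4.125, 5.5.
f(1.375) ≈ 3.9551, f(2.75) ≈ 15.6426, f(4.125) ≈ 61.8678, f(5.5) ≈ 244.6919.
Sum = Δt · [f(1.375) + f(2.75) + f(4.125) + f(5.5)].
Sum ≈ 448.4665.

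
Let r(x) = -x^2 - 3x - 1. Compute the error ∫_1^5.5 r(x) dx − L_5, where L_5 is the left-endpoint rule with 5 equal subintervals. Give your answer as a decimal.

-18.63

Exact integral: ∫_1^5.5 r(x) dx = -103.5.
L_5 = -84.87.
Error = -103.5 − (-84.87) = -18.63.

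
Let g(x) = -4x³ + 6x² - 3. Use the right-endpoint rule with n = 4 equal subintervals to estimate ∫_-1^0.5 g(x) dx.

Δx = (0.5 − (-1))/4 = 0.375.
Right endpoints: -0.625, -0.25, 0.125, 0.5.
g(-0.625) = 0.3203125, g(-0.25) = -2.5625, g(0.125) = -2.9140625, g(0.5) = -2.
Sum = Δx · [g(-0.625) + g(-0.25) + g(0.125) + g(0.5)].
Sum = -2.68359375.

-2.68359375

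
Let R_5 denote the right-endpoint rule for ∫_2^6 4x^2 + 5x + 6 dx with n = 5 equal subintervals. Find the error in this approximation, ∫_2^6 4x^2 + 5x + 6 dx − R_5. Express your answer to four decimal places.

Exact integral: ∫_2^6 f(x) dx ≈ 381.333333.
R_5 = 442.24.
Error ≈ 381.333333 − 442.24 ≈ -60.9067.

-60.9067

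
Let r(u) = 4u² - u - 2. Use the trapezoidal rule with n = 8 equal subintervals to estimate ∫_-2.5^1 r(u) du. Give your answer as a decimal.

18.23828125

Δu = (1 − (-2.5))/8 = 0.4375.
r(-2.5) = 25.5, r(-2.0625) = 17.078125, r(-1.625) = 10.1875, r(-1.1875) = 4.828125, r(-0.75) = 1, r(-0.3125) = -1.296875, r(0.125) = -2.0625, r(0.5625) = -1.296875, r(1) = 1.
T_8 = (Δu/2)·[r(u_0) + 2r(u_1) + ... + 2r(u_{7}) + r(u_8)].
Sum = 18.23828125.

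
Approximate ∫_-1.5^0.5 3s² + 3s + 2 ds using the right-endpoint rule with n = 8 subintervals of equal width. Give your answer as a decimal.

4.5625

Δs = (0.5 − (-1.5))/8 = 0.25.
Right endpoints: -1.25, -1, -0.75, -0.5, -0.25, 0, 0.25, 0.5.
f(-1.25) = 2.9375, f(-1) = 2, f(-0.75) = 1.4375, f(-0.5) = 1.25, f(-0.25) = 1.4375, f(0) = 2, f(0.25) = 2.9375, f(0.5) = 4.25.
Sum = Δs · [f(-1.25) + f(-1) + f(-0.75) + ...].
Sum = 4.5625.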